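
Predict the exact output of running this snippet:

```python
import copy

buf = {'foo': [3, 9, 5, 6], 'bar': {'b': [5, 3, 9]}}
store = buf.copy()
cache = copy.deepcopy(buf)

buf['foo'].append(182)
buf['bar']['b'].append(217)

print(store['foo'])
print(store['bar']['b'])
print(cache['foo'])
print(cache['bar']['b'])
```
[3, 9, 5, 6, 182]
[5, 3, 9, 217]
[3, 9, 5, 6]
[5, 3, 9]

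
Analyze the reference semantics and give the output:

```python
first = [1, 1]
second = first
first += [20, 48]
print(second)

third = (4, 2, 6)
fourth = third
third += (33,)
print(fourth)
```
[1, 1, 20, 48]
(4, 2, 6)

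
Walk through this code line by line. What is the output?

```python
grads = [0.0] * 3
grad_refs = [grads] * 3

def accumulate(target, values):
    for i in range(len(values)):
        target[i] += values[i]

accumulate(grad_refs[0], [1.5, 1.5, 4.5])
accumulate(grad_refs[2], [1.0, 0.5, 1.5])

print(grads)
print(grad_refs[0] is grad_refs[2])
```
[2.5, 2.0, 6.0]
True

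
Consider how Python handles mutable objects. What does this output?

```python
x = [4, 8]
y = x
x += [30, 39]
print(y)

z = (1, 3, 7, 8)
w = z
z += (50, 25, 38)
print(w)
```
[4, 8, 30, 39]
(1, 3, 7, 8)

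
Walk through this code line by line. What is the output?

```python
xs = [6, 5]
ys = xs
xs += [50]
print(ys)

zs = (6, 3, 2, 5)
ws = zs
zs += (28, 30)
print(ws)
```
[6, 5, 50]
(6, 3, 2, 5)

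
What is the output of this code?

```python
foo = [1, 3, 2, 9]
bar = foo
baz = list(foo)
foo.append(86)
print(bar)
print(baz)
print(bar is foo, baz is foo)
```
[1, 3, 2, 9, 86]
[1, 3, 2, 9]
True False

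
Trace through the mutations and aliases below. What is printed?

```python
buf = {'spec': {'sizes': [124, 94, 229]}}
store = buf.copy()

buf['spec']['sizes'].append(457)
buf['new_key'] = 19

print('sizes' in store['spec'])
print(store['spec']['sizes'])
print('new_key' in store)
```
True
[124, 94, 229, 457]
False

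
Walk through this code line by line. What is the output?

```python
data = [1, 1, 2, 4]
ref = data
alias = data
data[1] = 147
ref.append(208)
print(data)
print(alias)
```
[1, 147, 2, 4, 208]
[1, 147, 2, 4, 208]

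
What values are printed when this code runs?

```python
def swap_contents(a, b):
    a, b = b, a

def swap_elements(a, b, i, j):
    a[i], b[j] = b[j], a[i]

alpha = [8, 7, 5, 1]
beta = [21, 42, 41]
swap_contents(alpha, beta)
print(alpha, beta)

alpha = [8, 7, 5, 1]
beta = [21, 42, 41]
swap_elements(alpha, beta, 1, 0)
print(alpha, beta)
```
[8, 7, 5, 1] [21, 42, 41]
[8, 21, 5, 1] [7, 42, 41]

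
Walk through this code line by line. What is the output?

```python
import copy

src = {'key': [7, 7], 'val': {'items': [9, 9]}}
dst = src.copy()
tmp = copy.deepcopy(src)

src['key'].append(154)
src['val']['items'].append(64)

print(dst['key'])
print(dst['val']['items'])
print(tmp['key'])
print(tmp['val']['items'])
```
[7, 7, 154]
[9, 9, 64]
[7, 7]
[9, 9]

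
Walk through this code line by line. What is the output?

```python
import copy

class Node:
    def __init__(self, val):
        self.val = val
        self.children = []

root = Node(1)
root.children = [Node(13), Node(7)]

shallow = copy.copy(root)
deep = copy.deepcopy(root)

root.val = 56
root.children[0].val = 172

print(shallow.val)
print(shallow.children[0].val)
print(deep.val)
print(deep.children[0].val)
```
1
172
1
13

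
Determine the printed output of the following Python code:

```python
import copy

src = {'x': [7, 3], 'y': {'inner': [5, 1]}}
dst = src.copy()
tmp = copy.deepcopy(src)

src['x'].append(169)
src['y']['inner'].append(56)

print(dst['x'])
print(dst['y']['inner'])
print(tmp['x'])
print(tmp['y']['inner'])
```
[7, 3, 169]
[5, 1, 56]
[7, 3]
[5, 1]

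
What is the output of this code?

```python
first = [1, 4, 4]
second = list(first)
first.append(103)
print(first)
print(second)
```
[1, 4, 4, 103]
[1, 4, 4]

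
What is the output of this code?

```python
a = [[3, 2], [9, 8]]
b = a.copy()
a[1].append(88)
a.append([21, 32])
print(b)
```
[[3, 2], [9, 8, 88]]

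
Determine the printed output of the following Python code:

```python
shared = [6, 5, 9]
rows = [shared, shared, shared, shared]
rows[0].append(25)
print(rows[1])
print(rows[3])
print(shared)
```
[6, 5, 9, 25]
[6, 5, 9, 25]
[6, 5, 9, 25]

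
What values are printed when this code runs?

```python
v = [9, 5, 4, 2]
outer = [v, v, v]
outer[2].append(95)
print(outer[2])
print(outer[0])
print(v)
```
[9, 5, 4, 2, 95]
[9, 5, 4, 2, 95]
[9, 5, 4, 2, 95]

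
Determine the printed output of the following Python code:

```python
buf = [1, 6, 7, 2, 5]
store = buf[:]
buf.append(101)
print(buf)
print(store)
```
[1, 6, 7, 2, 5, 101]
[1, 6, 7, 2, 5]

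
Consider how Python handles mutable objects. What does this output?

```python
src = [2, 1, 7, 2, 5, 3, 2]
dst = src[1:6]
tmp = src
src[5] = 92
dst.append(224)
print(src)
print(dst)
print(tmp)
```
[2, 1, 7, 2, 5, 92, 2]
[1, 7, 2, 5, 3, 224]
[2, 1, 7, 2, 5, 92, 2]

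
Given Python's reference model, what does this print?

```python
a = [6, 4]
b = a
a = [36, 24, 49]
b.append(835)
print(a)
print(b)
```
[36, 24, 49]
[6, 4, 835]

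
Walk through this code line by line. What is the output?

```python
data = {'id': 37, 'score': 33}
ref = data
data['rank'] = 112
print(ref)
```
{'id': 37, 'score': 33, 'rank': 112}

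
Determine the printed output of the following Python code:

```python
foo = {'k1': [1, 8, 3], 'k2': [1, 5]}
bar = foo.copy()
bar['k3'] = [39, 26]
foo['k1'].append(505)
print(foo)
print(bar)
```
{'k1': [1, 8, 3, 505], 'k2': [1, 5]}
{'k1': [1, 8, 3, 505], 'k2': [1, 5], 'k3': [39, 26]}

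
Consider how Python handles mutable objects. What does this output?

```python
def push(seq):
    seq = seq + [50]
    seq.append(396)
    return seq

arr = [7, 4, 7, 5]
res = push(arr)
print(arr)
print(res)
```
[7, 4, 7, 5]
[7, 4, 7, 5, 50, 396]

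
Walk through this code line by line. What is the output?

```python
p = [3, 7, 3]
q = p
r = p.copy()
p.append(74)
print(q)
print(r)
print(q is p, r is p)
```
[3, 7, 3, 74]
[3, 7, 3]
True False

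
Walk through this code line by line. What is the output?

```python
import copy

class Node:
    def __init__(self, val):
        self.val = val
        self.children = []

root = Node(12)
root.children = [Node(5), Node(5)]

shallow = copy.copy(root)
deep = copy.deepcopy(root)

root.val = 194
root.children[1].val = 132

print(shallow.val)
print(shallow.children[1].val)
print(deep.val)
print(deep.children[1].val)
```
12
132
12
5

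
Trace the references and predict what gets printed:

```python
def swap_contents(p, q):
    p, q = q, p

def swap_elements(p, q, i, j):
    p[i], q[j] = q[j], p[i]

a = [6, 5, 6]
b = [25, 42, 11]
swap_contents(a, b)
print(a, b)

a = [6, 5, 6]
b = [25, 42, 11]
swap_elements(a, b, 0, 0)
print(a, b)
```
[6, 5, 6] [25, 42, 11]
[25, 5, 6] [6, 42, 11]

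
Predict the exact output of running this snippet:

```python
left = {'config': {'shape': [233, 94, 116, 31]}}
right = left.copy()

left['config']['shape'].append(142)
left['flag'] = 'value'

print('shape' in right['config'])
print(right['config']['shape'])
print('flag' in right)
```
True
[233, 94, 116, 31, 142]
False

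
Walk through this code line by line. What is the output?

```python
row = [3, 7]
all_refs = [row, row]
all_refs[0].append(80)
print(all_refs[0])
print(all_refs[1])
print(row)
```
[3, 7, 80]
[3, 7, 80]
[3, 7, 80]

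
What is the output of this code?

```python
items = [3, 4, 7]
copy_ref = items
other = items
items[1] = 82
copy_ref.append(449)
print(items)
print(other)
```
[3, 82, 7, 449]
[3, 82, 7, 449]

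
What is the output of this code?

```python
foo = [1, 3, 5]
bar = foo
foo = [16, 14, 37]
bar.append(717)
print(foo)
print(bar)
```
[16, 14, 37]
[1, 3, 5, 717]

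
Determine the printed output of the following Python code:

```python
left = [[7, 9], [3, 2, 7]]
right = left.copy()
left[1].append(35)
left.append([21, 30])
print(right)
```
[[7, 9], [3, 2, 7, 35]]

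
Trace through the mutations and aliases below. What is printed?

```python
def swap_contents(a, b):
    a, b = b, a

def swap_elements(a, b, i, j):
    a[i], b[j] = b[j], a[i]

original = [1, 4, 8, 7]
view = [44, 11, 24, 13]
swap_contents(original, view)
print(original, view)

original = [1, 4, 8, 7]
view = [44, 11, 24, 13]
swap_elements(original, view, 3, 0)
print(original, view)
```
[1, 4, 8, 7] [44, 11, 24, 13]
[1, 4, 8, 44] [7, 11, 24, 13]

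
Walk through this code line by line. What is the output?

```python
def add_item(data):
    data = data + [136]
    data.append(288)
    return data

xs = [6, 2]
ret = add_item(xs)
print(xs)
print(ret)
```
[6, 2]
[6, 2, 136, 288]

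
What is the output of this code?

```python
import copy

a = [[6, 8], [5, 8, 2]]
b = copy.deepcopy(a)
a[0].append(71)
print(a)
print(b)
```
[[6, 8, 71], [5, 8, 2]]
[[6, 8], [5, 8, 2]]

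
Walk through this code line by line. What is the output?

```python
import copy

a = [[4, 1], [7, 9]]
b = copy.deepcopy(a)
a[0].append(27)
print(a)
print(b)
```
[[4, 1, 27], [7, 9]]
[[4, 1], [7, 9]]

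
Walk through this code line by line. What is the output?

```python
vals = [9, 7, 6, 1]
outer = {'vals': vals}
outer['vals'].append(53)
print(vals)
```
[9, 7, 6, 1, 53]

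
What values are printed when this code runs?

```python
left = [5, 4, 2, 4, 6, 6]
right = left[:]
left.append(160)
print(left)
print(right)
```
[5, 4, 2, 4, 6, 6, 160]
[5, 4, 2, 4, 6, 6]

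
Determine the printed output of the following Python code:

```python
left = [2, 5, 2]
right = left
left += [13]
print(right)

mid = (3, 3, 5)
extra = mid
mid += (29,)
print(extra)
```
[2, 5, 2, 13]
(3, 3, 5)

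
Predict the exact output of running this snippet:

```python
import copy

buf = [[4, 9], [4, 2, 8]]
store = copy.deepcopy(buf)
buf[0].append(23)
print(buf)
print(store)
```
[[4, 9, 23], [4, 2, 8]]
[[4, 9], [4, 2, 8]]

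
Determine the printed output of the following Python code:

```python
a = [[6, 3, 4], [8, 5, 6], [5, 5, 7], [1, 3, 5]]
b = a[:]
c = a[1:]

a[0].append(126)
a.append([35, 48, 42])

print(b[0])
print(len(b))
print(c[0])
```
[6, 3, 4, 126]
4
[8, 5, 6]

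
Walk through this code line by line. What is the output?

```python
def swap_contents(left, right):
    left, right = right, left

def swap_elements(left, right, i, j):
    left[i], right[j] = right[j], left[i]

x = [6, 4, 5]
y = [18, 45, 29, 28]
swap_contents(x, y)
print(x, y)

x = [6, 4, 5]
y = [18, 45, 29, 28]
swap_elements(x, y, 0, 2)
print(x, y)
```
[6, 4, 5] [18, 45, 29, 28]
[29, 4, 5] [18, 45, 6, 28]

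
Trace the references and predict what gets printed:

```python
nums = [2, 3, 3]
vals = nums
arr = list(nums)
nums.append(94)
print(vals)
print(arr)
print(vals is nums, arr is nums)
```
[2, 3, 3, 94]
[2, 3, 3]
True False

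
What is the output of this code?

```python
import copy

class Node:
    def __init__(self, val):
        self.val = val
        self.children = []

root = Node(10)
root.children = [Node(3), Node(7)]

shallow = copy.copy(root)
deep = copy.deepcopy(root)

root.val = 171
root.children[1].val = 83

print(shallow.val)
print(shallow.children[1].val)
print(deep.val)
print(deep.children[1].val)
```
10
83
10
7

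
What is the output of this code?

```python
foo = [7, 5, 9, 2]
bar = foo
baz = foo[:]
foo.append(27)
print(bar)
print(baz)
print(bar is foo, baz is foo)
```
[7, 5, 9, 2, 27]
[7, 5, 9, 2]
True False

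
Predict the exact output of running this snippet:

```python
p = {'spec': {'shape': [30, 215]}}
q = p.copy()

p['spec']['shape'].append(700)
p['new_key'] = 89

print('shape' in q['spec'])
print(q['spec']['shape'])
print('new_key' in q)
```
True
[30, 215, 700]
False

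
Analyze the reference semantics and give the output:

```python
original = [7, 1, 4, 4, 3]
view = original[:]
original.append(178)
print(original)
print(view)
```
[7, 1, 4, 4, 3, 178]
[7, 1, 4, 4, 3]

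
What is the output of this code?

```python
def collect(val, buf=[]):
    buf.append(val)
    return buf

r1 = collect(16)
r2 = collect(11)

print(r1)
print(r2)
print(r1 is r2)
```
[16, 11]
[16, 11]
True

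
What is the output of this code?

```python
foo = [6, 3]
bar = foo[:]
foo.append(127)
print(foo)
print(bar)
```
[6, 3, 127]
[6, 3]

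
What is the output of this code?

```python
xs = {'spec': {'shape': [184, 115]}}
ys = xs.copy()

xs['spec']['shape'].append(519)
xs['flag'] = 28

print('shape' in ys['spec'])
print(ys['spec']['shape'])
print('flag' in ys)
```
True
[184, 115, 519]
False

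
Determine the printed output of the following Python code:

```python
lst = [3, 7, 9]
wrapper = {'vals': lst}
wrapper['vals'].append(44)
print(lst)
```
[3, 7, 9, 44]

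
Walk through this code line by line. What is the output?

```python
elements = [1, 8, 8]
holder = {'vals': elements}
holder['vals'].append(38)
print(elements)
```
[1, 8, 8, 38]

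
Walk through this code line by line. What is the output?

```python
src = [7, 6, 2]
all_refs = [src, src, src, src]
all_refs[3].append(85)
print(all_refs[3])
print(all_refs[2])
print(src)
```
[7, 6, 2, 85]
[7, 6, 2, 85]
[7, 6, 2, 85]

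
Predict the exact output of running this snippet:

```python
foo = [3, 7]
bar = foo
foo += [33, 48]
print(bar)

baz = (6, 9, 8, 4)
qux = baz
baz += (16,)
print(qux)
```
[3, 7, 33, 48]
(6, 9, 8, 4)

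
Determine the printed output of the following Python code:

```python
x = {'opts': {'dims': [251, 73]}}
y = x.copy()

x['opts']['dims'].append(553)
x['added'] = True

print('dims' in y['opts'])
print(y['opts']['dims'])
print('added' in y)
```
True
[251, 73, 553]
False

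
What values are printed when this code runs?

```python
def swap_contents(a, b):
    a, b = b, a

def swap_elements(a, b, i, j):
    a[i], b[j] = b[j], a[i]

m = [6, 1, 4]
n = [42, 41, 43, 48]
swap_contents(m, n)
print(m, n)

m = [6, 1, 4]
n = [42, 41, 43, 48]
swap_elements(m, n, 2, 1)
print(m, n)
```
[6, 1, 4] [42, 41, 43, 48]
[6, 1, 41] [42, 4, 43, 48]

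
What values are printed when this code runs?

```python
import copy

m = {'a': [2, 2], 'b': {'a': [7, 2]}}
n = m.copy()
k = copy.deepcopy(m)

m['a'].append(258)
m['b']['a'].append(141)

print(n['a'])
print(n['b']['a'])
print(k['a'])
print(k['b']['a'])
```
[2, 2, 258]
[7, 2, 141]
[2, 2]
[7, 2]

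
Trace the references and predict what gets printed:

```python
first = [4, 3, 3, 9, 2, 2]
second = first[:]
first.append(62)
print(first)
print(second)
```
[4, 3, 3, 9, 2, 2, 62]
[4, 3, 3, 9, 2, 2]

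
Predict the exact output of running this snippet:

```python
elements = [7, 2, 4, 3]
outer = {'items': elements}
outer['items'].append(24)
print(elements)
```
[7, 2, 4, 3, 24]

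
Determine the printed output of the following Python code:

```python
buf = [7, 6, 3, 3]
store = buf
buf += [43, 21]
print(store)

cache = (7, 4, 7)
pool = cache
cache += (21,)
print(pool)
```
[7, 6, 3, 3, 43, 21]
(7, 4, 7)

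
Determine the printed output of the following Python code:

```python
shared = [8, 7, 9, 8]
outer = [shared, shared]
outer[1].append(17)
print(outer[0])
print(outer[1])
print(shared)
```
[8, 7, 9, 8, 17]
[8, 7, 9, 8, 17]
[8, 7, 9, 8, 17]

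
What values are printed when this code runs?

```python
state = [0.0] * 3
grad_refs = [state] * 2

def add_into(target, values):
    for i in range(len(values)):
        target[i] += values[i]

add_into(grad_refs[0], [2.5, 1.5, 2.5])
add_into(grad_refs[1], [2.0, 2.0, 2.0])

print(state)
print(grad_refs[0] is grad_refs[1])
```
[4.5, 3.5, 4.5]
True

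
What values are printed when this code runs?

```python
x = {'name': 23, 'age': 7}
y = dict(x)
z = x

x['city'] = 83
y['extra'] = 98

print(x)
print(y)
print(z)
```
{'name': 23, 'age': 7, 'city': 83}
{'name': 23, 'age': 7, 'extra': 98}
{'name': 23, 'age': 7, 'city': 83}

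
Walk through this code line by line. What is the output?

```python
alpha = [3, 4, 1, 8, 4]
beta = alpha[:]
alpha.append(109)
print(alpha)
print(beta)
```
[3, 4, 1, 8, 4, 109]
[3, 4, 1, 8, 4]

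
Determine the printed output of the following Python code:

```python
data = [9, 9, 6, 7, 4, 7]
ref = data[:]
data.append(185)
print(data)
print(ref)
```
[9, 9, 6, 7, 4, 7, 185]
[9, 9, 6, 7, 4, 7]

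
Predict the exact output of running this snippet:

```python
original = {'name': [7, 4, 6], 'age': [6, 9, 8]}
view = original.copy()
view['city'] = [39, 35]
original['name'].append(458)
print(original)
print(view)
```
{'name': [7, 4, 6, 458], 'age': [6, 9, 8]}
{'name': [7, 4, 6, 458], 'age': [6, 9, 8], 'city': [39, 35]}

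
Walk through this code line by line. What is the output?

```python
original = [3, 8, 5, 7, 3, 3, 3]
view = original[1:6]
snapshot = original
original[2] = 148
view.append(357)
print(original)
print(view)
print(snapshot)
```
[3, 8, 148, 7, 3, 3, 3]
[8, 5, 7, 3, 3, 357]
[3, 8, 148, 7, 3, 3, 3]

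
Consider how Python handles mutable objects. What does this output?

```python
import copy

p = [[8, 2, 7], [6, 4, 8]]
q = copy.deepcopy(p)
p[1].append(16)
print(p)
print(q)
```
[[8, 2, 7], [6, 4, 8, 16]]
[[8, 2, 7], [6, 4, 8]]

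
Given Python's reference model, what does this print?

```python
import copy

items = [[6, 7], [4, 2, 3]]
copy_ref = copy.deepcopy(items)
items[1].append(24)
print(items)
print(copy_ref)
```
[[6, 7], [4, 2, 3, 24]]
[[6, 7], [4, 2, 3]]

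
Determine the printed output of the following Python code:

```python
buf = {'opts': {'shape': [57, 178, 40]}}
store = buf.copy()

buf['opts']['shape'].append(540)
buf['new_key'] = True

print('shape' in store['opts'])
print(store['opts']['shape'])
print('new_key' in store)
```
True
[57, 178, 40, 540]
False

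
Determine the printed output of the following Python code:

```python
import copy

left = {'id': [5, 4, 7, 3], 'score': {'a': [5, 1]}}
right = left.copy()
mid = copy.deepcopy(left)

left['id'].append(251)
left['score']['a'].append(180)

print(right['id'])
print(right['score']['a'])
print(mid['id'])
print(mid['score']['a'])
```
[5, 4, 7, 3, 251]
[5, 1, 180]
[5, 4, 7, 3]
[5, 1]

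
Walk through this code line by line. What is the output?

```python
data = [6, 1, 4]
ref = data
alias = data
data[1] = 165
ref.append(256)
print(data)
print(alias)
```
[6, 165, 4, 256]
[6, 165, 4, 256]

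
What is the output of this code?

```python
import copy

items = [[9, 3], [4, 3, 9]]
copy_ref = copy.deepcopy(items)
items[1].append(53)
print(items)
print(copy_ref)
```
[[9, 3], [4, 3, 9, 53]]
[[9, 3], [4, 3, 9]]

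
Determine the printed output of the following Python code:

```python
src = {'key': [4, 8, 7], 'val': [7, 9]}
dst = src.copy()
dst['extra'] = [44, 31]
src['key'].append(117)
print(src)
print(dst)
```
{'key': [4, 8, 7, 117], 'val': [7, 9]}
{'key': [4, 8, 7, 117], 'val': [7, 9], 'extra': [44, 31]}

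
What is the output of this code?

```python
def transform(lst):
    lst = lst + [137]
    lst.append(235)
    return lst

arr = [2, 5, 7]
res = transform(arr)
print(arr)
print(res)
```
[2, 5, 7]
[2, 5, 7, 137, 235]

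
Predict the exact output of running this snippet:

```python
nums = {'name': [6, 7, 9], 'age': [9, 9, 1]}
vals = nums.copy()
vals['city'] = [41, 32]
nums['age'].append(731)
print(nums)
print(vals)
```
{'name': [6, 7, 9], 'age': [9, 9, 1, 731]}
{'name': [6, 7, 9], 'age': [9, 9, 1, 731], 'city': [41, 32]}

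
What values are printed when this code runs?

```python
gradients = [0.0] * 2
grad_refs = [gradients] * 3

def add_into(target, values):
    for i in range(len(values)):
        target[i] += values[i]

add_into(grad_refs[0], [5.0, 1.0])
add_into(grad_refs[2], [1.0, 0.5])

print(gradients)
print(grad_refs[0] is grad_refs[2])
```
[6.0, 1.5]
True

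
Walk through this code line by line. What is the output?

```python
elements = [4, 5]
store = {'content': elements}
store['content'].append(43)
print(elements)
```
[4, 5, 43]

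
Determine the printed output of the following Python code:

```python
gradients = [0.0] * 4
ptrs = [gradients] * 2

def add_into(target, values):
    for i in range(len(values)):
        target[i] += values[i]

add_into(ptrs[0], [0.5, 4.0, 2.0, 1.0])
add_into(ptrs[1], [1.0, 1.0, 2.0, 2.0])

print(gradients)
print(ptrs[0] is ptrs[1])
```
[1.5, 5.0, 4.0, 3.0]
True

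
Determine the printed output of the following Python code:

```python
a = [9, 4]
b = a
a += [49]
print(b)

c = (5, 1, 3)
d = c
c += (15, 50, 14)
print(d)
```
[9, 4, 49]
(5, 1, 3)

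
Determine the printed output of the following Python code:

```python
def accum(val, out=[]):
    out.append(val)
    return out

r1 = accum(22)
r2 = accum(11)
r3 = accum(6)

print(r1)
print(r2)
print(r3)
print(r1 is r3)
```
[22, 11, 6]
[22, 11, 6]
[22, 11, 6]
True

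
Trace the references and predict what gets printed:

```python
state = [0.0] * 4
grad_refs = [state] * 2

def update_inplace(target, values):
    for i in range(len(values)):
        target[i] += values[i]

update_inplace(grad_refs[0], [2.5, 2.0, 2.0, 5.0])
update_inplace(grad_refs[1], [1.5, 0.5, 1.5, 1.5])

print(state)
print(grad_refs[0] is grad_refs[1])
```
[4.0, 2.5, 3.5, 6.5]
True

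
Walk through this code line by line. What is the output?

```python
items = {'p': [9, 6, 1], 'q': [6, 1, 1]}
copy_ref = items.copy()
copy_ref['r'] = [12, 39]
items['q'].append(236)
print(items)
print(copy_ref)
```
{'p': [9, 6, 1], 'q': [6, 1, 1, 236]}
{'p': [9, 6, 1], 'q': [6, 1, 1, 236], 'r': [12, 39]}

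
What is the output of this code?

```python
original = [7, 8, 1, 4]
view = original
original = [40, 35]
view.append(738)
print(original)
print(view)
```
[40, 35]
[7, 8, 1, 4, 738]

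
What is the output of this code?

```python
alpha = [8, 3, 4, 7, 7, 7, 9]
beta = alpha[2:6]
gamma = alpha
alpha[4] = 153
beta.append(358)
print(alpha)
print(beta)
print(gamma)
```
[8, 3, 4, 7, 153, 7, 9]
[4, 7, 7, 7, 358]
[8, 3, 4, 7, 153, 7, 9]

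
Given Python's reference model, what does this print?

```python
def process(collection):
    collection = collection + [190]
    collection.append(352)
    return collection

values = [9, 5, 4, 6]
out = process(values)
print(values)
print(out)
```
[9, 5, 4, 6]
[9, 5, 4, 6, 190, 352]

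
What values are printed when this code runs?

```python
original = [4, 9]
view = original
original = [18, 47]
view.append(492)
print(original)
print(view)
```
[18, 47]
[4, 9, 492]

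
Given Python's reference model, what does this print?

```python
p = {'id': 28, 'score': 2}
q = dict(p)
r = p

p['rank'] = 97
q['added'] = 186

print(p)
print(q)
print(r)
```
{'id': 28, 'score': 2, 'rank': 97}
{'id': 28, 'score': 2, 'added': 186}
{'id': 28, 'score': 2, 'rank': 97}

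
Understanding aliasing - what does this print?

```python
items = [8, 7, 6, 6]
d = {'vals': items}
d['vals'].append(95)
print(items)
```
[8, 7, 6, 6, 95]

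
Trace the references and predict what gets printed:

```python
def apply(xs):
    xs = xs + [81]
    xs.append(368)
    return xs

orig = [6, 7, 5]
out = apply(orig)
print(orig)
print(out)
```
[6, 7, 5]
[6, 7, 5, 81, 368]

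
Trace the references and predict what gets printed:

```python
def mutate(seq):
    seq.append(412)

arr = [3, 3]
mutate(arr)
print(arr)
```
[3, 3, 412]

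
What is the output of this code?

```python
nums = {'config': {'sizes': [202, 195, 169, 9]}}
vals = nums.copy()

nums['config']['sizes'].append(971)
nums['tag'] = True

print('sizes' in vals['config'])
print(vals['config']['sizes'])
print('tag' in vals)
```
True
[202, 195, 169, 9, 971]
False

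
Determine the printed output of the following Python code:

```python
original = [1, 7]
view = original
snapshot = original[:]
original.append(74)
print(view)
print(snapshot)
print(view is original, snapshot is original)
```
[1, 7, 74]
[1, 7]
True False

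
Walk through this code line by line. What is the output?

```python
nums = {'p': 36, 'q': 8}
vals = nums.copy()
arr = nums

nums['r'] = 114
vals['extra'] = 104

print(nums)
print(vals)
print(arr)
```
{'p': 36, 'q': 8, 'r': 114}
{'p': 36, 'q': 8, 'extra': 104}
{'p': 36, 'q': 8, 'r': 114}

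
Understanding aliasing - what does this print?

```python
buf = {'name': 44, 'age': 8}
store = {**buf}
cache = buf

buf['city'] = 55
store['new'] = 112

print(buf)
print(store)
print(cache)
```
{'name': 44, 'age': 8, 'city': 55}
{'name': 44, 'age': 8, 'new': 112}
{'name': 44, 'age': 8, 'city': 55}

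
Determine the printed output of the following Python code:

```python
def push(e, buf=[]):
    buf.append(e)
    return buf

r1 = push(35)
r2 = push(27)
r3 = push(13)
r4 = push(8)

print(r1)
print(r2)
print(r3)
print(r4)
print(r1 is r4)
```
[35, 27, 13, 8]
[35, 27, 13, 8]
[35, 27, 13, 8]
[35, 27, 13, 8]
True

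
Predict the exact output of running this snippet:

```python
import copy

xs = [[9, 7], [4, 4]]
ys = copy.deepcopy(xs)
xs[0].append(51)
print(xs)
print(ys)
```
[[9, 7, 51], [4, 4]]
[[9, 7], [4, 4]]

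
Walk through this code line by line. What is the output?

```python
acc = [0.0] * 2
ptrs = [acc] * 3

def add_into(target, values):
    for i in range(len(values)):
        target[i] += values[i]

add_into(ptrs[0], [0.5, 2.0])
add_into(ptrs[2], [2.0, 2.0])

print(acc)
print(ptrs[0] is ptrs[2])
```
[2.5, 4.0]
True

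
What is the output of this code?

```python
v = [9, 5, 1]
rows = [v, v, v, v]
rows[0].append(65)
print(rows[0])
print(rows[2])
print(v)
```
[9, 5, 1, 65]
[9, 5, 1, 65]
[9, 5, 1, 65]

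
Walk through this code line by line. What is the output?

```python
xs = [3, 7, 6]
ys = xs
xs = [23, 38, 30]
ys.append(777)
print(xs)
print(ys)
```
[23, 38, 30]
[3, 7, 6, 777]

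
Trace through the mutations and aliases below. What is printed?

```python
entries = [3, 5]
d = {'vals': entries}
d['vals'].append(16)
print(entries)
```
[3, 5, 16]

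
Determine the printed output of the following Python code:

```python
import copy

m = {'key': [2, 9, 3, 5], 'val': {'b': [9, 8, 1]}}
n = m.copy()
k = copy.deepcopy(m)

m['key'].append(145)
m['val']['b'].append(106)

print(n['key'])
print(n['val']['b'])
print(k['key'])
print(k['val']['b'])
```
[2, 9, 3, 5, 145]
[9, 8, 1, 106]
[2, 9, 3, 5]
[9, 8, 1]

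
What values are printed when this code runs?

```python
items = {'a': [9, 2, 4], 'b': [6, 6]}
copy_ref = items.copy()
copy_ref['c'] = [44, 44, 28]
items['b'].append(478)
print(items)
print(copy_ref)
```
{'a': [9, 2, 4], 'b': [6, 6, 478]}
{'a': [9, 2, 4], 'b': [6, 6, 478], 'c': [44, 44, 28]}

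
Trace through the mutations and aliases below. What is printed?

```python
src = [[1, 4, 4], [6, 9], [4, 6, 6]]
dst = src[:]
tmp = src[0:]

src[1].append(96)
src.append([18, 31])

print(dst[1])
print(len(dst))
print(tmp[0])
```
[6, 9, 96]
3
[1, 4, 4]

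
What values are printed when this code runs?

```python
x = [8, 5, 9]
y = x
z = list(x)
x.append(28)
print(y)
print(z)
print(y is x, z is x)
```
[8, 5, 9, 28]
[8, 5, 9]
True False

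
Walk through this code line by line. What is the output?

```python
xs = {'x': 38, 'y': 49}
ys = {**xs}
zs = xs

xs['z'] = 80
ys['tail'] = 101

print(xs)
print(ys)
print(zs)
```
{'x': 38, 'y': 49, 'z': 80}
{'x': 38, 'y': 49, 'tail': 101}
{'x': 38, 'y': 49, 'z': 80}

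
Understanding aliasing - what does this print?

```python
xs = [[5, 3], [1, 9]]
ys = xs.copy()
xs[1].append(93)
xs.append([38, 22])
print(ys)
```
[[5, 3], [1, 9, 93]]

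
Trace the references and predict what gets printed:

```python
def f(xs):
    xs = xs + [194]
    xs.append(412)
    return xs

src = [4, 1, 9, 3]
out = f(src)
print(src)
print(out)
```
[4, 1, 9, 3]
[4, 1, 9, 3, 194, 412]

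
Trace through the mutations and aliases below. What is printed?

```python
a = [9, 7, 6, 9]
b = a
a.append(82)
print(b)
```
[9, 7, 6, 9, 82]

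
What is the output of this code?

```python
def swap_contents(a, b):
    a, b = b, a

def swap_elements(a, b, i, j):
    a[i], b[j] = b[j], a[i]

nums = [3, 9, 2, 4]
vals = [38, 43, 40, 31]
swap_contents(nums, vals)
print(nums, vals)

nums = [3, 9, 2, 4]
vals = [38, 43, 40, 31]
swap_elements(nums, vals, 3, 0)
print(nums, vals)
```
[3, 9, 2, 4] [38, 43, 40, 31]
[3, 9, 2, 38] [4, 43, 40, 31]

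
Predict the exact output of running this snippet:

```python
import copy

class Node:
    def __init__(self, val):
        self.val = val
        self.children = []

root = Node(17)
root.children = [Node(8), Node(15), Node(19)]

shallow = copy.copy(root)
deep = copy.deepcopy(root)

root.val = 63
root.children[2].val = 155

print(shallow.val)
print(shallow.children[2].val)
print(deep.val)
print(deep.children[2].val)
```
17
155
17
19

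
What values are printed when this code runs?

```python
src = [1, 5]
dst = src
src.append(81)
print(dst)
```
[1, 5, 81]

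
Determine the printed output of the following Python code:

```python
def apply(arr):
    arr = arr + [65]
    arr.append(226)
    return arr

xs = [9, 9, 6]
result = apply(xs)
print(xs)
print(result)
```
[9, 9, 6]
[9, 9, 6, 65, 226]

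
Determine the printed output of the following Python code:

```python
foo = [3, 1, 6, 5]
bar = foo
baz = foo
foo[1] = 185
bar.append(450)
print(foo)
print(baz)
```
[3, 185, 6, 5, 450]
[3, 185, 6, 5, 450]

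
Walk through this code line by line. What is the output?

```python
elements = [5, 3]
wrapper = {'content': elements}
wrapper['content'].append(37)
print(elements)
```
[5, 3, 37]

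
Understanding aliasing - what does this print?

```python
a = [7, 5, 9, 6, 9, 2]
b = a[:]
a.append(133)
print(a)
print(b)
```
[7, 5, 9, 6, 9, 2, 133]
[7, 5, 9, 6, 9, 2]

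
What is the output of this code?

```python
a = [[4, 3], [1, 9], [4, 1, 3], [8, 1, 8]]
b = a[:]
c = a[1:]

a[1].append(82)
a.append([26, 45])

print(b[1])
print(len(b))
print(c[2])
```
[1, 9, 82]
4
[8, 1, 8]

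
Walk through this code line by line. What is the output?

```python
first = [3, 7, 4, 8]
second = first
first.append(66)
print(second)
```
[3, 7, 4, 8, 66]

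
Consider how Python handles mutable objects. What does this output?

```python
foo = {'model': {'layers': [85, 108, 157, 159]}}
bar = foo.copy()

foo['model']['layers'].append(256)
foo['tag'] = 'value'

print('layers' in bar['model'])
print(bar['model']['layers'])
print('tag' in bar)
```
True
[85, 108, 157, 159, 256]
False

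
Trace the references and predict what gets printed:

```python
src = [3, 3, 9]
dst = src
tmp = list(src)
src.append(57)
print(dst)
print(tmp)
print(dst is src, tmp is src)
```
[3, 3, 9, 57]
[3, 3, 9]
True False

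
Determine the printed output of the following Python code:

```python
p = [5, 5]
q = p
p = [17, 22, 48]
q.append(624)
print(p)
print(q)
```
[17, 22, 48]
[5, 5, 624]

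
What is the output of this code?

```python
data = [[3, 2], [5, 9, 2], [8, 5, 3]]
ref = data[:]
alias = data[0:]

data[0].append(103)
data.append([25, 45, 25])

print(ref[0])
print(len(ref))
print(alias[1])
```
[3, 2, 103]
3
[5, 9, 2]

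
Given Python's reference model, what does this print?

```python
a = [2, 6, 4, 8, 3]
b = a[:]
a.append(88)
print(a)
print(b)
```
[2, 6, 4, 8, 3, 88]
[2, 6, 4, 8, 3]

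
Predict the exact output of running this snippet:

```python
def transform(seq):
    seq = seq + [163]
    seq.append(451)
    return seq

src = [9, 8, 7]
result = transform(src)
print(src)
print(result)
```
[9, 8, 7]
[9, 8, 7, 163, 451]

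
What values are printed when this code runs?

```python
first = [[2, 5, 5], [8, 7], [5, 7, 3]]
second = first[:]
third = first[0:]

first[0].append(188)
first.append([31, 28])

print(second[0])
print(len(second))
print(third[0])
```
[2, 5, 5, 188]
3
[2, 5, 5, 188]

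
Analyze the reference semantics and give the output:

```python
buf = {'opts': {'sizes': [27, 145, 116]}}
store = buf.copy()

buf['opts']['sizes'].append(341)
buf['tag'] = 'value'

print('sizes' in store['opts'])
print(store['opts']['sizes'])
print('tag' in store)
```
True
[27, 145, 116, 341]
False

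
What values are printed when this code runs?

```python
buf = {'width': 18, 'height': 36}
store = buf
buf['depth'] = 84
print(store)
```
{'width': 18, 'height': 36, 'depth': 84}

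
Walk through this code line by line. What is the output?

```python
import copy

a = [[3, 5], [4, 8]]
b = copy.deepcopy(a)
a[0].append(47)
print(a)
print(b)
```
[[3, 5, 47], [4, 8]]
[[3, 5], [4, 8]]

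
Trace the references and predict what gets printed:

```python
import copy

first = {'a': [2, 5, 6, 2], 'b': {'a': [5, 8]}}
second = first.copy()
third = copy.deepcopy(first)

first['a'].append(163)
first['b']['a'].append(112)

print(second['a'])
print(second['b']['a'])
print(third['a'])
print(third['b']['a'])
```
[2, 5, 6, 2, 163]
[5, 8, 112]
[2, 5, 6, 2]
[5, 8]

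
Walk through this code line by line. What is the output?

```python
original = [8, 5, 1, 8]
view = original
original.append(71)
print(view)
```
[8, 5, 1, 8, 71]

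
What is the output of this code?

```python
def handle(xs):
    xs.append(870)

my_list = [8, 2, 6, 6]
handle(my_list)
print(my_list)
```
[8, 2, 6, 6, 870]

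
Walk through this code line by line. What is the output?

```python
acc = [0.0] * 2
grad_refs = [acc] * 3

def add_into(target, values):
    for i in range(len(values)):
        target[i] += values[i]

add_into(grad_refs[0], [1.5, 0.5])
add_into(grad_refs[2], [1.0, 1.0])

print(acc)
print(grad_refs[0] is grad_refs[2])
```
[2.5, 1.5]
True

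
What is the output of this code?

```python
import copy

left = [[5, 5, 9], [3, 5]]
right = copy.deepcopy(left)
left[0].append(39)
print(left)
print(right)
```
[[5, 5, 9, 39], [3, 5]]
[[5, 5, 9], [3, 5]]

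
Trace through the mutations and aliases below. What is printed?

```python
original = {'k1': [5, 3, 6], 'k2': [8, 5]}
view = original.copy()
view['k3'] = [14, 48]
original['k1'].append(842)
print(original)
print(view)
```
{'k1': [5, 3, 6, 842], 'k2': [8, 5]}
{'k1': [5, 3, 6, 842], 'k2': [8, 5], 'k3': [14, 48]}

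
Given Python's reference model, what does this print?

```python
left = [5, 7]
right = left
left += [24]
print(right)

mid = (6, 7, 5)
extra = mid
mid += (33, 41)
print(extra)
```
[5, 7, 24]
(6, 7, 5)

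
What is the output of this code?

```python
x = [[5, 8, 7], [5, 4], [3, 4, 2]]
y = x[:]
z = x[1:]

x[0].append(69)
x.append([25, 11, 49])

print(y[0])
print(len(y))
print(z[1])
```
[5, 8, 7, 69]
3
[3, 4, 2]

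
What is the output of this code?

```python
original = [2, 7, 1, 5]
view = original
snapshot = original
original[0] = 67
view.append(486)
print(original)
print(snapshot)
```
[67, 7, 1, 5, 486]
[67, 7, 1, 5, 486]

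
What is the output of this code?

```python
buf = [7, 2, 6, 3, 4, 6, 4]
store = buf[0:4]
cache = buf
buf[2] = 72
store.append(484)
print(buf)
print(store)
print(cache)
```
[7, 2, 72, 3, 4, 6, 4]
[7, 2, 6, 3, 484]
[7, 2, 72, 3, 4, 6, 4]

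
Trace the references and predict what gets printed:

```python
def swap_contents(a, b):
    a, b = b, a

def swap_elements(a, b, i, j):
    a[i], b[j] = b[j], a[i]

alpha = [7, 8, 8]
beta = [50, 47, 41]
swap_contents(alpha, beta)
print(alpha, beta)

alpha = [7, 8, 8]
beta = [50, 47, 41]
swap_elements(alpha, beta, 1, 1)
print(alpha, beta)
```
[7, 8, 8] [50, 47, 41]
[7, 47, 8] [50, 8, 41]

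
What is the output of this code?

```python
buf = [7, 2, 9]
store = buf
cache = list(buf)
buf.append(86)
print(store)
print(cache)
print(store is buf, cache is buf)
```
[7, 2, 9, 86]
[7, 2, 9]
True False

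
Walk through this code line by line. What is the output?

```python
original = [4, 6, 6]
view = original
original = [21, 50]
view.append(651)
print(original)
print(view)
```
[21, 50]
[4, 6, 6, 651]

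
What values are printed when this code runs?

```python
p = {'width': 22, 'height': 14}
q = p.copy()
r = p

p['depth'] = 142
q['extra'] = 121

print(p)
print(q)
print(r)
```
{'width': 22, 'height': 14, 'depth': 142}
{'width': 22, 'height': 14, 'extra': 121}
{'width': 22, 'height': 14, 'depth': 142}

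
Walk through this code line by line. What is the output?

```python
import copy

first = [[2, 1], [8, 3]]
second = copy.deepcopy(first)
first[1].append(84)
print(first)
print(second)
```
[[2, 1], [8, 3, 84]]
[[2, 1], [8, 3]]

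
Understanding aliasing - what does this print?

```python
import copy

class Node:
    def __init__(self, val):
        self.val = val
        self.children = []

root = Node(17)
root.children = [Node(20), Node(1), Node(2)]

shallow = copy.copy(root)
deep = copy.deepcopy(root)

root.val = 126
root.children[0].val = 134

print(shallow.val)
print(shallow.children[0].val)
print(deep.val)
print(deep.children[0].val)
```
17
134
17
20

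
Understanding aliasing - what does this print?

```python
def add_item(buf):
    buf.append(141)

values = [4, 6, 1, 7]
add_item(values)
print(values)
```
[4, 6, 1, 7, 141]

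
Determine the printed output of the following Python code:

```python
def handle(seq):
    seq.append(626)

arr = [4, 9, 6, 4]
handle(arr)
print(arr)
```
[4, 9, 6, 4, 626]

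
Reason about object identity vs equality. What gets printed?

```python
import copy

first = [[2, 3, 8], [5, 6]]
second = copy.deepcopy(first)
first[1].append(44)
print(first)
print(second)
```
[[2, 3, 8], [5, 6, 44]]
[[2, 3, 8], [5, 6]]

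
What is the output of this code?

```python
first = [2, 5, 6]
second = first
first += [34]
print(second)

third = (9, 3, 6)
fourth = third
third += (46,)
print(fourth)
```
[2, 5, 6, 34]
(9, 3, 6)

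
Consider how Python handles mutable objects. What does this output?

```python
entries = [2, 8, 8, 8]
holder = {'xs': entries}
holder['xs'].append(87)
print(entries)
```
[2, 8, 8, 8, 87]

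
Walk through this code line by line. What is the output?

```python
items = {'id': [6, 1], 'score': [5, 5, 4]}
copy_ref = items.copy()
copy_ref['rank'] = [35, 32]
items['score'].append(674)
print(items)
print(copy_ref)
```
{'id': [6, 1], 'score': [5, 5, 4, 674]}
{'id': [6, 1], 'score': [5, 5, 4, 674], 'rank': [35, 32]}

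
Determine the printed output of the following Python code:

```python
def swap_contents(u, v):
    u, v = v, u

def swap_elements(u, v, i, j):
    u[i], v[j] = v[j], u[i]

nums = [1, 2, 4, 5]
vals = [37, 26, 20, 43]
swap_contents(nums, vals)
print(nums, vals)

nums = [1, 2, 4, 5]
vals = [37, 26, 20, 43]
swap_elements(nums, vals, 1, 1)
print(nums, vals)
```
[1, 2, 4, 5] [37, 26, 20, 43]
[1, 26, 4, 5] [37, 2, 20, 43]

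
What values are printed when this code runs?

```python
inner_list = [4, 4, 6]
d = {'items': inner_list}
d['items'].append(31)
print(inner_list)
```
[4, 4, 6, 31]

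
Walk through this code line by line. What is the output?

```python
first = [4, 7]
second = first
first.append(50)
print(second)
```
[4, 7, 50]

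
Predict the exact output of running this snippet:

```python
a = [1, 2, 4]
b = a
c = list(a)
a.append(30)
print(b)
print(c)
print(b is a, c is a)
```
[1, 2, 4, 30]
[1, 2, 4]
True False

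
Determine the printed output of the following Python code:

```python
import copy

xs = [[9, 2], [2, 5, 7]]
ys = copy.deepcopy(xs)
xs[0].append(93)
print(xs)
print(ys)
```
[[9, 2, 93], [2, 5, 7]]
[[9, 2], [2, 5, 7]]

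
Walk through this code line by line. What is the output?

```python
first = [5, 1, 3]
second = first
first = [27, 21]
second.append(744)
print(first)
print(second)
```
[27, 21]
[5, 1, 3, 744]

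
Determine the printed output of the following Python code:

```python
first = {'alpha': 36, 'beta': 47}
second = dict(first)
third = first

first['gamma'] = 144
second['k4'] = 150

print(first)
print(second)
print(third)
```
{'alpha': 36, 'beta': 47, 'gamma': 144}
{'alpha': 36, 'beta': 47, 'k4': 150}
{'alpha': 36, 'beta': 47, 'gamma': 144}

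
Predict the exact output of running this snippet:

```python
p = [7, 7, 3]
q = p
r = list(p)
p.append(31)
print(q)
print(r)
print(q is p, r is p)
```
[7, 7, 3, 31]
[7, 7, 3]
True False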